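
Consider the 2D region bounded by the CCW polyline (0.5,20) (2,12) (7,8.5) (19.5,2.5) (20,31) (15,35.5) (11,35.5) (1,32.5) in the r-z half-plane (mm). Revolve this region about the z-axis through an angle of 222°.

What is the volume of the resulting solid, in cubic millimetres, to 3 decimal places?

Profile (r,z), 8 vertices: (0.5,20) (2,12) (7,8.5) (19.5,2.5) (20,31) (15,35.5) (11,35.5) (1,32.5)
edge 0: (0.5,20)→(2,12)  cross = 0.5·12 − 2·20 = -34.0000; (r_i+r_j)·cross = 2.5·-34.0000 = -85.0000
edge 1: (2,12)→(7,8.5)  cross = 2·8.5 − 7·12 = -67.0000; (r_i+r_j)·cross = 9·-67.0000 = -603.0000
edge 2: (7,8.5)→(19.5,2.5)  cross = 7·2.5 − 19.5·8.5 = -148.2500; (r_i+r_j)·cross = 26.5·-148.2500 = -3928.6250
edge 3: (19.5,2.5)→(20,31)  cross = 19.5·31 − 20·2.5 = 554.5000; (r_i+r_j)·cross = 39.5·554.5000 = 21902.7500
edge 4: (20,31)→(15,35.5)  cross = 20·35.5 − 15·31 = 245.0000; (r_i+r_j)·cross = 35·245.0000 = 8575.0000
edge 5: (15,35.5)→(11,35.5)  cross = 15·35.5 − 11·35.5 = 142.0000; (r_i+r_j)·cross = 26·142.0000 = 3692.0000
edge 6: (11,35.5)→(1,32.5)  cross = 11·32.5 − 1·35.5 = 322.0000; (r_i+r_j)·cross = 12·322.0000 = 3864.0000
edge 7: (1,32.5)→(0.5,20)  cross = 1·20 − 0.5·32.5 = 3.7500; (r_i+r_j)·cross = 1.5·3.7500 = 5.6250
Σcross = 1018.0000 → A = |Σcross|/2 = 509.0000 mm²
Σ(r_i+r_j)·cross = 33422.7500 → first moment M = |Σ|/6 = 5570.4583
R_c = M/A = 5570.4583/509.0000 = 10.9439 mm
θ = 222° = 3.874631 rad
V = θ·R_c·A = 3.874631·10.9439·509.0000 = 21583.470 mm³

Volume = 21583.470 mm³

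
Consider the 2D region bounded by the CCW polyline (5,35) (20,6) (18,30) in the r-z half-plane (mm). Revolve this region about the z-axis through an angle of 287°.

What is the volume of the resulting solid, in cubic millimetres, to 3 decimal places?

Profile (r,z), 3 vertices: (5,35) (20,6) (18,30)
edge 0: (5,35)→(20,6)  cross = 5·6 − 20·35 = -670.0000; (r_i+r_j)·cross = 25·-670.0000 = -16750.0000
edge 1: (20,6)→(18,30)  cross = 20·30 − 18·6 = 492.0000; (r_i+r_j)·cross = 38·492.0000 = 18696.0000
edge 2: (18,30)→(5,35)  cross = 18·35 − 5·30 = 480.0000; (r_i+r_j)·cross = 23·480.0000 = 11040.0000
Σcross = 302.0000 → A = |Σcross|/2 = 151.0000 mm²
Σ(r_i+r_j)·cross = 12986.0000 → first moment M = |Σ|/6 = 2164.3333
R_c = M/A = 2164.3333/151.0000 = 14.3333 mm
θ = 287° = 5.009095 rad
V = θ·R_c·A = 5.009095·14.3333·151.0000 = 10841.351 mm³

Volume = 10841.351 mm³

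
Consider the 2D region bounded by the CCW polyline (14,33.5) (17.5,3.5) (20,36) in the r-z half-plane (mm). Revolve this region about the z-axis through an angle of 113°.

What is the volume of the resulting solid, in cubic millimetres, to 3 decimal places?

Volume = 3195.205 mm³

Profile (r,z), 3 vertices: (14,33.5) (17.5,3.5) (20,36)
edge 0: (14,33.5)→(17.5,3.5)  cross = 14·3.5 − 17.5·33.5 = -537.2500; (r_i+r_j)·cross = 31.5·-537.2500 = -16923.3750
edge 1: (17.5,3.5)→(20,36)  cross = 17.5·36 − 20·3.5 = 560.0000; (r_i+r_j)·cross = 37.5·560.0000 = 21000.0000
edge 2: (20,36)→(14,33.5)  cross = 20·33.5 − 14·36 = 166.0000; (r_i+r_j)·cross = 34·166.0000 = 5644.0000
Σcross = 188.7500 → A = |Σcross|/2 = 94.3750 mm²
Σ(r_i+r_j)·cross = 9720.6250 → first moment M = |Σ|/6 = 1620.1042
R_c = M/A = 1620.1042/94.3750 = 17.1667 mm
θ = 113° = 1.972222 rad
V = θ·R_c·A = 1.972222·17.1667·94.3750 = 3195.205 mm³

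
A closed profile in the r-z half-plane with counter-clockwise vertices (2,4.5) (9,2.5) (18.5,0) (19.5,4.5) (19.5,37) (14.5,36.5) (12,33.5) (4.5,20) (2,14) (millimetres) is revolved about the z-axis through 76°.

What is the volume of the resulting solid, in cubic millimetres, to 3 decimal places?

Profile (r,z), 9 vertices: (2,4.5) (9,2.5) (18.5,0) (19.5,4.5) (19.5,37) (14.5,36.5) (12,33.5) (4.5,20) (2,14)
edge 0: (2,4.5)→(9,2.5)  cross = 2·2.5 − 9·4.5 = -35.5000; (r_i+r_j)·cross = 11·-35.5000 = -390.5000
edge 1: (9,2.5)→(18.5,0)  cross = 9·0 − 18.5·2.5 = -46.2500; (r_i+r_j)·cross = 27.5·-46.2500 = -1271.8750
edge 2: (18.5,0)→(19.5,4.5)  cross = 18.5·4.5 − 19.5·0 = 83.2500; (r_i+r_j)·cross = 38·83.2500 = 3163.5000
edge 3: (19.5,4.5)→(19.5,37)  cross = 19.5·37 − 19.5·4.5 = 633.7500; (r_i+r_j)·cross = 39·633.7500 = 24716.2500
edge 4: (19.5,37)→(14.5,36.5)  cross = 19.5·36.5 − 14.5·37 = 175.2500; (r_i+r_j)·cross = 34·175.2500 = 5958.5000
edge 5: (14.5,36.5)→(12,33.5)  cross = 14.5·33.5 − 12·36.5 = 47.7500; (r_i+r_j)·cross = 26.5·47.7500 = 1265.3750
edge 6: (12,33.5)→(4.5,20)  cross = 12·20 − 4.5·33.5 = 89.2500; (r_i+r_j)·cross = 16.5·89.2500 = 1472.6250
edge 7: (4.5,20)→(2,14)  cross = 4.5·14 − 2·20 = 23.0000; (r_i+r_j)·cross = 6.5·23.0000 = 149.5000
edge 8: (2,14)→(2,4.5)  cross = 2·4.5 − 2·14 = -19.0000; (r_i+r_j)·cross = 4·-19.0000 = -76.0000
Σcross = 951.5000 → A = |Σcross|/2 = 475.7500 mm²
Σ(r_i+r_j)·cross = 34987.3750 → first moment M = |Σ|/6 = 5831.2292
R_c = M/A = 5831.2292/475.7500 = 12.2569 mm
θ = 76° = 1.326450 rad
V = θ·R_c·A = 1.326450·12.2569·475.7500 = 7734.835 mm³

Volume = 7734.835 mm³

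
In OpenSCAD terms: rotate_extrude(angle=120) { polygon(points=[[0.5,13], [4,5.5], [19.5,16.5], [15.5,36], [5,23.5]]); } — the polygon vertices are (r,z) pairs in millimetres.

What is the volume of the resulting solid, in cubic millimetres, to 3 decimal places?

Profile (r,z), 5 vertices: (0.5,13) (4,5.5) (19.5,16.5) (15.5,36) (5,23.5)
edge 0: (0.5,13)→(4,5.5)  cross = 0.5·5.5 − 4·13 = -49.2500; (r_i+r_j)·cross = 4.5·-49.2500 = -221.6250
edge 1: (4,5.5)→(19.5,16.5)  cross = 4·16.5 − 19.5·5.5 = -41.2500; (r_i+r_j)·cross = 23.5·-41.2500 = -969.3750
edge 2: (19.5,16.5)→(15.5,36)  cross = 19.5·36 − 15.5·16.5 = 446.2500; (r_i+r_j)·cross = 35·446.2500 = 15618.7500
edge 3: (15.5,36)→(5,23.5)  cross = 15.5·23.5 − 5·36 = 184.2500; (r_i+r_j)·cross = 20.5·184.2500 = 3777.1250
edge 4: (5,23.5)→(0.5,13)  cross = 5·13 − 0.5·23.5 = 53.2500; (r_i+r_j)·cross = 5.5·53.2500 = 292.8750
Σcross = 593.2500 → A = |Σcross|/2 = 296.6250 mm²
Σ(r_i+r_j)·cross = 18497.7500 → first moment M = |Σ|/6 = 3082.9583
R_c = M/A = 3082.9583/296.6250 = 10.3935 mm
θ = 120° = 2.094395 rad
V = θ·R_c·A = 2.094395·10.3935·296.6250 = 6456.933 mm³

Volume = 6456.933 mm³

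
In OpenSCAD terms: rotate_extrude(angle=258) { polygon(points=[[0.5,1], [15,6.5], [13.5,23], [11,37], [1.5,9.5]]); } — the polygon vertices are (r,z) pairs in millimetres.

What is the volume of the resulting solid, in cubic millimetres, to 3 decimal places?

Volume = 10352.844 mm³

Profile (r,z), 5 vertices: (0.5,1) (15,6.5) (13.5,23) (11,37) (1.5,9.5)
edge 0: (0.5,1)→(15,6.5)  cross = 0.5·6.5 − 15·1 = -11.7500; (r_i+r_j)·cross = 15.5·-11.7500 = -182.1250
edge 1: (15,6.5)→(13.5,23)  cross = 15·23 − 13.5·6.5 = 257.2500; (r_i+r_j)·cross = 28.5·257.2500 = 7331.6250
edge 2: (13.5,23)→(11,37)  cross = 13.5·37 − 11·23 = 246.5000; (r_i+r_j)·cross = 24.5·246.5000 = 6039.2500
edge 3: (11,37)→(1.5,9.5)  cross = 11·9.5 − 1.5·37 = 49.0000; (r_i+r_j)·cross = 12.5·49.0000 = 612.5000
edge 4: (1.5,9.5)→(0.5,1)  cross = 1.5·1 − 0.5·9.5 = -3.2500; (r_i+r_j)·cross = 2·-3.2500 = -6.5000
Σcross = 537.7500 → A = |Σcross|/2 = 268.8750 mm²
Σ(r_i+r_j)·cross = 13794.7500 → first moment M = |Σ|/6 = 2299.1250
R_c = M/A = 2299.1250/268.8750 = 8.5509 mm
θ = 258° = 4.502949 rad
V = θ·R_c·A = 4.502949·8.5509·268.8750 = 10352.844 mm³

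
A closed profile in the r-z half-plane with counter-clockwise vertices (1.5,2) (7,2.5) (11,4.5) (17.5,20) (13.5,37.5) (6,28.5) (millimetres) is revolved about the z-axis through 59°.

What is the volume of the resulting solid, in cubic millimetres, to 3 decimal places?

Volume = 3238.331 mm³

Profile (r,z), 6 vertices: (1.5,2) (7,2.5) (11,4.5) (17.5,20) (13.5,37.5) (6,28.5)
edge 0: (1.5,2)→(7,2.5)  cross = 1.5·2.5 − 7·2 = -10.2500; (r_i+r_j)·cross = 8.5·-10.2500 = -87.1250
edge 1: (7,2.5)→(11,4.5)  cross = 7·4.5 − 11·2.5 = 4.0000; (r_i+r_j)·cross = 18·4.0000 = 72.0000
edge 2: (11,4.5)→(17.5,20)  cross = 11·20 − 17.5·4.5 = 141.2500; (r_i+r_j)·cross = 28.5·141.2500 = 4025.6250
edge 3: (17.5,20)→(13.5,37.5)  cross = 17.5·37.5 − 13.5·20 = 386.2500; (r_i+r_j)·cross = 31·386.2500 = 11973.7500
edge 4: (13.5,37.5)→(6,28.5)  cross = 13.5·28.5 − 6·37.5 = 159.7500; (r_i+r_j)·cross = 19.5·159.7500 = 3115.1250
edge 5: (6,28.5)→(1.5,2)  cross = 6·2 − 1.5·28.5 = -30.7500; (r_i+r_j)·cross = 7.5·-30.7500 = -230.6250
Σcross = 650.2500 → A = |Σcross|/2 = 325.1250 mm²
Σ(r_i+r_j)·cross = 18868.7500 → first moment M = |Σ|/6 = 3144.7917
R_c = M/A = 3144.7917/325.1250 = 9.6726 mm
θ = 59° = 1.029744 rad
V = θ·R_c·A = 1.029744·9.6726·325.1250 = 3238.331 mm³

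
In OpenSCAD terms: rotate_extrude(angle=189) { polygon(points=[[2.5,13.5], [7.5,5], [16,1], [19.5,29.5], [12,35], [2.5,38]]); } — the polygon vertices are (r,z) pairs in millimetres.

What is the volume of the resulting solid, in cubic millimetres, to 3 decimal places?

Profile (r,z), 6 vertices: (2.5,13.5) (7.5,5) (16,1) (19.5,29.5) (12,35) (2.5,38)
edge 0: (2.5,13.5)→(7.5,5)  cross = 2.5·5 − 7.5·13.5 = -88.7500; (r_i+r_j)·cross = 10·-88.7500 = -887.5000
edge 1: (7.5,5)→(16,1)  cross = 7.5·1 − 16·5 = -72.5000; (r_i+r_j)·cross = 23.5·-72.5000 = -1703.7500
edge 2: (16,1)→(19.5,29.5)  cross = 16·29.5 − 19.5·1 = 452.5000; (r_i+r_j)·cross = 35.5·452.5000 = 16063.7500
edge 3: (19.5,29.5)→(12,35)  cross = 19.5·35 − 12·29.5 = 328.5000; (r_i+r_j)·cross = 31.5·328.5000 = 10347.7500
edge 4: (12,35)→(2.5,38)  cross = 12·38 − 2.5·35 = 368.5000; (r_i+r_j)·cross = 14.5·368.5000 = 5343.2500
edge 5: (2.5,38)→(2.5,13.5)  cross = 2.5·13.5 − 2.5·38 = -61.2500; (r_i+r_j)·cross = 5·-61.2500 = -306.2500
Σcross = 927.0000 → A = |Σcross|/2 = 463.5000 mm²
Σ(r_i+r_j)·cross = 28857.2500 → first moment M = |Σ|/6 = 4809.5417
R_c = M/A = 4809.5417/463.5000 = 10.3766 mm
θ = 189° = 3.298672 rad
V = θ·R_c·A = 3.298672·10.3766·463.5000 = 15865.102 mm³

Volume = 15865.102 mm³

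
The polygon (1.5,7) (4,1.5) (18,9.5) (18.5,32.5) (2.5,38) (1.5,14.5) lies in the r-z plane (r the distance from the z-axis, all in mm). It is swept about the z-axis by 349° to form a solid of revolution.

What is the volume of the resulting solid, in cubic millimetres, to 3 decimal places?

Profile (r,z), 6 vertices: (1.5,7) (4,1.5) (18,9.5) (18.5,32.5) (2.5,38) (1.5,14.5)
edge 0: (1.5,7)→(4,1.5)  cross = 1.5·1.5 − 4·7 = -25.7500; (r_i+r_j)·cross = 5.5·-25.7500 = -141.6250
edge 1: (4,1.5)→(18,9.5)  cross = 4·9.5 − 18·1.5 = 11.0000; (r_i+r_j)·cross = 22·11.0000 = 242.0000
edge 2: (18,9.5)→(18.5,32.5)  cross = 18·32.5 − 18.5·9.5 = 409.2500; (r_i+r_j)·cross = 36.5·409.2500 = 14937.6250
edge 3: (18.5,32.5)→(2.5,38)  cross = 18.5·38 − 2.5·32.5 = 621.7500; (r_i+r_j)·cross = 21·621.7500 = 13056.7500
edge 4: (2.5,38)→(1.5,14.5)  cross = 2.5·14.5 − 1.5·38 = -20.7500; (r_i+r_j)·cross = 4·-20.7500 = -83.0000
edge 5: (1.5,14.5)→(1.5,7)  cross = 1.5·7 − 1.5·14.5 = -11.2500; (r_i+r_j)·cross = 3·-11.2500 = -33.7500
Σcross = 984.2500 → A = |Σcross|/2 = 492.1250 mm²
Σ(r_i+r_j)·cross = 27978.0000 → first moment M = |Σ|/6 = 4663.0000
R_c = M/A = 4663.0000/492.1250 = 9.4752 mm
θ = 349° = 6.091199 rad
V = θ·R_c·A = 6.091199·9.4752·492.1250 = 28403.261 mm³

Volume = 28403.261 mm³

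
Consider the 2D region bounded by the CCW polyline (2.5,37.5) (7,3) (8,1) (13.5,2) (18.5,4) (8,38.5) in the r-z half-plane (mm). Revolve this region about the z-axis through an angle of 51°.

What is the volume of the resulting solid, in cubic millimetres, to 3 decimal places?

Volume = 2683.149 mm³

Profile (r,z), 6 vertices: (2.5,37.5) (7,3) (8,1) (13.5,2) (18.5,4) (8,38.5)
edge 0: (2.5,37.5)→(7,3)  cross = 2.5·3 − 7·37.5 = -255.0000; (r_i+r_j)·cross = 9.5·-255.0000 = -2422.5000
edge 1: (7,3)→(8,1)  cross = 7·1 − 8·3 = -17.0000; (r_i+r_j)·cross = 15·-17.0000 = -255.0000
edge 2: (8,1)→(13.5,2)  cross = 8·2 − 13.5·1 = 2.5000; (r_i+r_j)·cross = 21.5·2.5000 = 53.7500
edge 3: (13.5,2)→(18.5,4)  cross = 13.5·4 − 18.5·2 = 17.0000; (r_i+r_j)·cross = 32·17.0000 = 544.0000
edge 4: (18.5,4)→(8,38.5)  cross = 18.5·38.5 − 8·4 = 680.2500; (r_i+r_j)·cross = 26.5·680.2500 = 18026.6250
edge 5: (8,38.5)→(2.5,37.5)  cross = 8·37.5 − 2.5·38.5 = 203.7500; (r_i+r_j)·cross = 10.5·203.7500 = 2139.3750
Σcross = 631.5000 → A = |Σcross|/2 = 315.7500 mm²
Σ(r_i+r_j)·cross = 18086.2500 → first moment M = |Σ|/6 = 3014.3750
R_c = M/A = 3014.3750/315.7500 = 9.5467 mm
θ = 51° = 0.890118 rad
V = θ·R_c·A = 0.890118·9.5467·315.7500 = 2683.149 mm³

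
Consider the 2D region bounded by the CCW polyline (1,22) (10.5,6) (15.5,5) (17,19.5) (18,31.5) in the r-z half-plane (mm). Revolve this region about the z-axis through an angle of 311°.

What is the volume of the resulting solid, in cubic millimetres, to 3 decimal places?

Profile (r,z), 5 vertices: (1,22) (10.5,6) (15.5,5) (17,19.5) (18,31.5)
edge 0: (1,22)→(10.5,6)  cross = 1·6 − 10.5·22 = -225.0000; (r_i+r_j)·cross = 11.5·-225.0000 = -2587.5000
edge 1: (10.5,6)→(15.5,5)  cross = 10.5·5 − 15.5·6 = -40.5000; (r_i+r_j)·cross = 26·-40.5000 = -1053.0000
edge 2: (15.5,5)→(17,19.5)  cross = 15.5·19.5 − 17·5 = 217.2500; (r_i+r_j)·cross = 32.5·217.2500 = 7060.6250
edge 3: (17,19.5)→(18,31.5)  cross = 17·31.5 − 18·19.5 = 184.5000; (r_i+r_j)·cross = 35·184.5000 = 6457.5000
edge 4: (18,31.5)→(1,22)  cross = 18·22 − 1·31.5 = 364.5000; (r_i+r_j)·cross = 19·364.5000 = 6925.5000
Σcross = 500.7500 → A = |Σcross|/2 = 250.3750 mm²
Σ(r_i+r_j)·cross = 16803.1250 → first moment M = |Σ|/6 = 2800.5208
R_c = M/A = 2800.5208/250.3750 = 11.1853 mm
θ = 311° = 5.427974 rad
V = θ·R_c·A = 5.427974·11.1853·250.3750 = 15201.154 mm³

Volume = 15201.154 mm³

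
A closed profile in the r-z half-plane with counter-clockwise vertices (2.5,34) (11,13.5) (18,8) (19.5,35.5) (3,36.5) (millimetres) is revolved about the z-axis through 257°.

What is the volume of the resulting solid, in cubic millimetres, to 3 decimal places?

Profile (r,z), 5 vertices: (2.5,34) (11,13.5) (18,8) (19.5,35.5) (3,36.5)
edge 0: (2.5,34)→(11,13.5)  cross = 2.5·13.5 − 11·34 = -340.2500; (r_i+r_j)·cross = 13.5·-340.2500 = -4593.3750
edge 1: (11,13.5)→(18,8)  cross = 11·8 − 18·13.5 = -155.0000; (r_i+r_j)·cross = 29·-155.0000 = -4495.0000
edge 2: (18,8)→(19.5,35.5)  cross = 18·35.5 − 19.5·8 = 483.0000; (r_i+r_j)·cross = 37.5·483.0000 = 18112.5000
edge 3: (19.5,35.5)→(3,36.5)  cross = 19.5·36.5 − 3·35.5 = 605.2500; (r_i+r_j)·cross = 22.5·605.2500 = 13618.1250
edge 4: (3,36.5)→(2.5,34)  cross = 3·34 − 2.5·36.5 = 10.7500; (r_i+r_j)·cross = 5.5·10.7500 = 59.1250
Σcross = 603.7500 → A = |Σcross|/2 = 301.8750 mm²
Σ(r_i+r_j)·cross = 22701.3750 → first moment M = |Σ|/6 = 3783.5625
R_c = M/A = 3783.5625/301.8750 = 12.5335 mm
θ = 257° = 4.485496 rad
V = θ·R_c·A = 4.485496·12.5335·301.8750 = 16971.155 mm³

Volume = 16971.155 mm³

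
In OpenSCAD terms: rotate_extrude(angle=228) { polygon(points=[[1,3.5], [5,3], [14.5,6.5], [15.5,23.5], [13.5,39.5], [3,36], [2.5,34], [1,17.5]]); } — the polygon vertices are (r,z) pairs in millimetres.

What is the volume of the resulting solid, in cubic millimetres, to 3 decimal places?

Profile (r,z), 8 vertices: (1,3.5) (5,3) (14.5,6.5) (15.5,23.5) (13.5,39.5) (3,36) (2.5,34) (1,17.5)
edge 0: (1,3.5)→(5,3)  cross = 1·3 − 5·3.5 = -14.5000; (r_i+r_j)·cross = 6·-14.5000 = -87.0000
edge 1: (5,3)→(14.5,6.5)  cross = 5·6.5 − 14.5·3 = -11.0000; (r_i+r_j)·cross = 19.5·-11.0000 = -214.5000
edge 2: (14.5,6.5)→(15.5,23.5)  cross = 14.5·23.5 − 15.5·6.5 = 240.0000; (r_i+r_j)·cross = 30·240.0000 = 7200.0000
edge 3: (15.5,23.5)→(13.5,39.5)  cross = 15.5·39.5 − 13.5·23.5 = 295.0000; (r_i+r_j)·cross = 29·295.0000 = 8555.0000
edge 4: (13.5,39.5)→(3,36)  cross = 13.5·36 − 3·39.5 = 367.5000; (r_i+r_j)·cross = 16.5·367.5000 = 6063.7500
edge 5: (3,36)→(2.5,34)  cross = 3·34 − 2.5·36 = 12.0000; (r_i+r_j)·cross = 5.5·12.0000 = 66.0000
edge 6: (2.5,34)→(1,17.5)  cross = 2.5·17.5 − 1·34 = 9.7500; (r_i+r_j)·cross = 3.5·9.7500 = 34.1250
edge 7: (1,17.5)→(1,3.5)  cross = 1·3.5 − 1·17.5 = -14.0000; (r_i+r_j)·cross = 2·-14.0000 = -28.0000
Σcross = 884.7500 → A = |Σcross|/2 = 442.3750 mm²
Σ(r_i+r_j)·cross = 21589.3750 → first moment M = |Σ|/6 = 3598.2292
R_c = M/A = 3598.2292/442.3750 = 8.1339 mm
θ = 228° = 3.979351 rad
V = θ·R_c·A = 3.979351·8.1339·442.3750 = 14318.616 mm³

Volume = 14318.616 mm³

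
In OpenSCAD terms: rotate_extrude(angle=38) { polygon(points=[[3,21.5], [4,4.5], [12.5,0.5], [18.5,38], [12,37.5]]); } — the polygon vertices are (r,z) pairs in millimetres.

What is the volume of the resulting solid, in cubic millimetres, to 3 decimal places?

Volume = 2483.723 mm³

Profile (r,z), 5 vertices: (3,21.5) (4,4.5) (12.5,0.5) (18.5,38) (12,37.5)
edge 0: (3,21.5)→(4,4.5)  cross = 3·4.5 − 4·21.5 = -72.5000; (r_i+r_j)·cross = 7·-72.5000 = -507.5000
edge 1: (4,4.5)→(12.5,0.5)  cross = 4·0.5 − 12.5·4.5 = -54.2500; (r_i+r_j)·cross = 16.5·-54.2500 = -895.1250
edge 2: (12.5,0.5)→(18.5,38)  cross = 12.5·38 − 18.5·0.5 = 465.7500; (r_i+r_j)·cross = 31·465.7500 = 14438.2500
edge 3: (18.5,38)→(12,37.5)  cross = 18.5·37.5 − 12·38 = 237.7500; (r_i+r_j)·cross = 30.5·237.7500 = 7251.3750
edge 4: (12,37.5)→(3,21.5)  cross = 12·21.5 − 3·37.5 = 145.5000; (r_i+r_j)·cross = 15·145.5000 = 2182.5000
Σcross = 722.2500 → A = |Σcross|/2 = 361.1250 mm²
Σ(r_i+r_j)·cross = 22469.5000 → first moment M = |Σ|/6 = 3744.9167
R_c = M/A = 3744.9167/361.1250 = 10.3701 mm
θ = 38° = 0.663225 rad
V = θ·R_c·A = 0.663225·10.3701·361.1250 = 2483.723 mm³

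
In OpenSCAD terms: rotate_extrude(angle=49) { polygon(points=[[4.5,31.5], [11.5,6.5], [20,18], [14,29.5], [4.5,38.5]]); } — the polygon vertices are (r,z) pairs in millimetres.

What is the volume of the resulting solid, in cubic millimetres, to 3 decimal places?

Profile (r,z), 5 vertices: (4.5,31.5) (11.5,6.5) (20,18) (14,29.5) (4.5,38.5)
edge 0: (4.5,31.5)→(11.5,6.5)  cross = 4.5·6.5 − 11.5·31.5 = -333.0000; (r_i+r_j)·cross = 16·-333.0000 = -5328.0000
edge 1: (11.5,6.5)→(20,18)  cross = 11.5·18 − 20·6.5 = 77.0000; (r_i+r_j)·cross = 31.5·77.0000 = 2425.5000
edge 2: (20,18)→(14,29.5)  cross = 20·29.5 − 14·18 = 338.0000; (r_i+r_j)·cross = 34·338.0000 = 11492.0000
edge 3: (14,29.5)→(4.5,38.5)  cross = 14·38.5 − 4.5·29.5 = 406.2500; (r_i+r_j)·cross = 18.5·406.2500 = 7515.6250
edge 4: (4.5,38.5)→(4.5,31.5)  cross = 4.5·31.5 − 4.5·38.5 = -31.5000; (r_i+r_j)·cross = 9·-31.5000 = -283.5000
Σcross = 456.7500 → A = |Σcross|/2 = 228.3750 mm²
Σ(r_i+r_j)·cross = 15821.6250 → first moment M = |Σ|/6 = 2636.9375
R_c = M/A = 2636.9375/228.3750 = 11.5465 mm
θ = 49° = 0.855211 rad
V = θ·R_c·A = 0.855211·11.5465·228.3750 = 2255.139 mm³

Volume = 2255.139 mm³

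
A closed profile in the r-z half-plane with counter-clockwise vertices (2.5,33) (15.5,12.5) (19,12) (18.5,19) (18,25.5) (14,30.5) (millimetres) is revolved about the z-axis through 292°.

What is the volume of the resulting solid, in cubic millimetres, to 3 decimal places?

Profile (r,z), 6 vertices: (2.5,33) (15.5,12.5) (19,12) (18.5,19) (18,25.5) (14,30.5)
edge 0: (2.5,33)→(15.5,12.5)  cross = 2.5·12.5 − 15.5·33 = -480.2500; (r_i+r_j)·cross = 18·-480.2500 = -8644.5000
edge 1: (15.5,12.5)→(19,12)  cross = 15.5·12 − 19·12.5 = -51.5000; (r_i+r_j)·cross = 34.5·-51.5000 = -1776.7500
edge 2: (19,12)→(18.5,19)  cross = 19·19 − 18.5·12 = 139.0000; (r_i+r_j)·cross = 37.5·139.0000 = 5212.5000
edge 3: (18.5,19)→(18,25.5)  cross = 18.5·25.5 − 18·19 = 129.7500; (r_i+r_j)·cross = 36.5·129.7500 = 4735.8750
edge 4: (18,25.5)→(14,30.5)  cross = 18·30.5 − 14·25.5 = 192.0000; (r_i+r_j)·cross = 32·192.0000 = 6144.0000
edge 5: (14,30.5)→(2.5,33)  cross = 14·33 − 2.5·30.5 = 385.7500; (r_i+r_j)·cross = 16.5·385.7500 = 6364.8750
Σcross = 314.7500 → A = |Σcross|/2 = 157.3750 mm²
Σ(r_i+r_j)·cross = 12036.0000 → first moment M = |Σ|/6 = 2006.0000
R_c = M/A = 2006.0000/157.3750 = 12.7466 mm
θ = 292° = 5.096361 rad
V = θ·R_c·A = 5.096361·12.7466·157.3750 = 10223.301 mm³

Volume = 10223.301 mm³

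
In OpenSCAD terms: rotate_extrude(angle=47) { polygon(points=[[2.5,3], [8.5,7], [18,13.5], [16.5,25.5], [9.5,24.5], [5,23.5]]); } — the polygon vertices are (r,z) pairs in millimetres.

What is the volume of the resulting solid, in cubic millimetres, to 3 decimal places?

Volume = 1792.263 mm³

Profile (r,z), 6 vertices: (2.5,3) (8.5,7) (18,13.5) (16.5,25.5) (9.5,24.5) (5,23.5)
edge 0: (2.5,3)→(8.5,7)  cross = 2.5·7 − 8.5·3 = -8.0000; (r_i+r_j)·cross = 11·-8.0000 = -88.0000
edge 1: (8.5,7)→(18,13.5)  cross = 8.5·13.5 − 18·7 = -11.2500; (r_i+r_j)·cross = 26.5·-11.2500 = -298.1250
edge 2: (18,13.5)→(16.5,25.5)  cross = 18·25.5 − 16.5·13.5 = 236.2500; (r_i+r_j)·cross = 34.5·236.2500 = 8150.6250
edge 3: (16.5,25.5)→(9.5,24.5)  cross = 16.5·24.5 − 9.5·25.5 = 162.0000; (r_i+r_j)·cross = 26·162.0000 = 4212.0000
edge 4: (9.5,24.5)→(5,23.5)  cross = 9.5·23.5 − 5·24.5 = 100.7500; (r_i+r_j)·cross = 14.5·100.7500 = 1460.8750
edge 5: (5,23.5)→(2.5,3)  cross = 5·3 − 2.5·23.5 = -43.7500; (r_i+r_j)·cross = 7.5·-43.7500 = -328.1250
Σcross = 436.0000 → A = |Σcross|/2 = 218.0000 mm²
Σ(r_i+r_j)·cross = 13109.2500 → first moment M = |Σ|/6 = 2184.8750
R_c = M/A = 2184.8750/218.0000 = 10.0224 mm
θ = 47° = 0.820305 rad
V = θ·R_c·A = 0.820305·10.0224·218.0000 = 1792.263 mm³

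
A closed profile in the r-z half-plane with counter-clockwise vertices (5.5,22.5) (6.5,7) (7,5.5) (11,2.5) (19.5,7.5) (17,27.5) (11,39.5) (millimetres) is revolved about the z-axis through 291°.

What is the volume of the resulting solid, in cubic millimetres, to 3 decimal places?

Volume = 20767.655 mm³

Profile (r,z), 7 vertices: (5.5,22.5) (6.5,7) (7,5.5) (11,2.5) (19.5,7.5) (17,27.5) (11,39.5)
edge 0: (5.5,22.5)→(6.5,7)  cross = 5.5·7 − 6.5·22.5 = -107.7500; (r_i+r_j)·cross = 12·-107.7500 = -1293.0000
edge 1: (6.5,7)→(7,5.5)  cross = 6.5·5.5 − 7·7 = -13.2500; (r_i+r_j)·cross = 13.5·-13.2500 = -178.8750
edge 2: (7,5.5)→(11,2.5)  cross = 7·2.5 − 11·5.5 = -43.0000; (r_i+r_j)·cross = 18·-43.0000 = -774.0000
edge 3: (11,2.5)→(19.5,7.5)  cross = 11·7.5 − 19.5·2.5 = 33.7500; (r_i+r_j)·cross = 30.5·33.7500 = 1029.3750
edge 4: (19.5,7.5)→(17,27.5)  cross = 19.5·27.5 − 17·7.5 = 408.7500; (r_i+r_j)·cross = 36.5·408.7500 = 14919.3750
edge 5: (17,27.5)→(11,39.5)  cross = 17·39.5 − 11·27.5 = 369.0000; (r_i+r_j)·cross = 28·369.0000 = 10332.0000
edge 6: (11,39.5)→(5.5,22.5)  cross = 11·22.5 − 5.5·39.5 = 30.2500; (r_i+r_j)·cross = 16.5·30.2500 = 499.1250
Σcross = 677.7500 → A = |Σcross|/2 = 338.8750 mm²
Σ(r_i+r_j)·cross = 24534.0000 → first moment M = |Σ|/6 = 4089.0000
R_c = M/A = 4089.0000/338.8750 = 12.0664 mm
θ = 291° = 5.078908 rad
V = θ·R_c·A = 5.078908·12.0664·338.8750 = 20767.655 mm³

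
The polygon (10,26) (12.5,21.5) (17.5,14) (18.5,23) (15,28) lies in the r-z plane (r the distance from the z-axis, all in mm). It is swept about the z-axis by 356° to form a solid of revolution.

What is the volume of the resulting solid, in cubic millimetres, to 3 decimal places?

Volume = 5383.887 mm³

Profile (r,z), 5 vertices: (10,26) (12.5,21.5) (17.5,14) (18.5,23) (15,28)
edge 0: (10,26)→(12.5,21.5)  cross = 10·21.5 − 12.5·26 = -110.0000; (r_i+r_j)·cross = 22.5·-110.0000 = -2475.0000
edge 1: (12.5,21.5)→(17.5,14)  cross = 12.5·14 − 17.5·21.5 = -201.2500; (r_i+r_j)·cross = 30·-201.2500 = -6037.5000
edge 2: (17.5,14)→(18.5,23)  cross = 17.5·23 − 18.5·14 = 143.5000; (r_i+r_j)·cross = 36·143.5000 = 5166.0000
edge 3: (18.5,23)→(15,28)  cross = 18.5·28 − 15·23 = 173.0000; (r_i+r_j)·cross = 33.5·173.0000 = 5795.5000
edge 4: (15,28)→(10,26)  cross = 15·26 − 10·28 = 110.0000; (r_i+r_j)·cross = 25·110.0000 = 2750.0000
Σcross = 115.2500 → A = |Σcross|/2 = 57.6250 mm²
Σ(r_i+r_j)·cross = 5199.0000 → first moment M = |Σ|/6 = 866.5000
R_c = M/A = 866.5000/57.6250 = 15.0369 mm
θ = 356° = 6.213372 rad
V = θ·R_c·A = 6.213372·15.0369·57.6250 = 5383.887 mm³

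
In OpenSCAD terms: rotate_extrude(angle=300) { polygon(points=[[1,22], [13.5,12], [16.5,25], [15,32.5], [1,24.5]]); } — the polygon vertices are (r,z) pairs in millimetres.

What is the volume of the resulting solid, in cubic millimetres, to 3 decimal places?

Profile (r,z), 5 vertices: (1,22) (13.5,12) (16.5,25) (15,32.5) (1,24.5)
edge 0: (1,22)→(13.5,12)  cross = 1·12 − 13.5·22 = -285.0000; (r_i+r_j)·cross = 14.5·-285.0000 = -4132.5000
edge 1: (13.5,12)→(16.5,25)  cross = 13.5·25 − 16.5·12 = 139.5000; (r_i+r_j)·cross = 30·139.5000 = 4185.0000
edge 2: (16.5,25)→(15,32.5)  cross = 16.5·32.5 − 15·25 = 161.2500; (r_i+r_j)·cross = 31.5·161.2500 = 5079.3750
edge 3: (15,32.5)→(1,24.5)  cross = 15·24.5 − 1·32.5 = 335.0000; (r_i+r_j)·cross = 16·335.0000 = 5360.0000
edge 4: (1,24.5)→(1,22)  cross = 1·22 − 1·24.5 = -2.5000; (r_i+r_j)·cross = 2·-2.5000 = -5.0000
Σcross = 348.2500 → A = |Σcross|/2 = 174.1250 mm²
Σ(r_i+r_j)·cross = 10486.8750 → first moment M = |Σ|/6 = 1747.8125
R_c = M/A = 1747.8125/174.1250 = 10.0377 mm
θ = 300° = 5.235988 rad
V = θ·R_c·A = 5.235988·10.0377·174.1250 = 9151.525 mm³

Volume = 9151.525 mm³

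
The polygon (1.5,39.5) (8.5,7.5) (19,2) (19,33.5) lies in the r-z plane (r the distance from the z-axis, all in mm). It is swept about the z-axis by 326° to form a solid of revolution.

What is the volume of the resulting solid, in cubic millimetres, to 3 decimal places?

Profile (r,z), 4 vertices: (1.5,39.5) (8.5,7.5) (19,2) (19,33.5)
edge 0: (1.5,39.5)→(8.5,7.5)  cross = 1.5·7.5 − 8.5·39.5 = -324.5000; (r_i+r_j)·cross = 10·-324.5000 = -3245.0000
edge 1: (8.5,7.5)→(19,2)  cross = 8.5·2 − 19·7.5 = -125.5000; (r_i+r_j)·cross = 27.5·-125.5000 = -3451.2500
edge 2: (19,2)→(19,33.5)  cross = 19·33.5 − 19·2 = 598.5000; (r_i+r_j)·cross = 38·598.5000 = 22743.0000
edge 3: (19,33.5)→(1.5,39.5)  cross = 19·39.5 − 1.5·33.5 = 700.2500; (r_i+r_j)·cross = 20.5·700.2500 = 14355.1250
Σcross = 848.7500 → A = |Σcross|/2 = 424.3750 mm²
Σ(r_i+r_j)·cross = 30401.8750 → first moment M = |Σ|/6 = 5066.9792
R_c = M/A = 5066.9792/424.3750 = 11.9399 mm
θ = 326° = 5.689773 rad
V = θ·R_c·A = 5.689773·11.9399·424.3750 = 28829.963 mm³

Volume = 28829.963 mm³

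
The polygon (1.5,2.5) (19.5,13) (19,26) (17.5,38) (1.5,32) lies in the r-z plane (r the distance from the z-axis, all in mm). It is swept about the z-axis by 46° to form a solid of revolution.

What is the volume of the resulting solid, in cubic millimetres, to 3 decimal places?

Volume = 3822.309 mm³

Profile (r,z), 5 vertices: (1.5,2.5) (19.5,13) (19,26) (17.5,38) (1.5,32)
edge 0: (1.5,2.5)→(19.5,13)  cross = 1.5·13 − 19.5·2.5 = -29.2500; (r_i+r_j)·cross = 21·-29.2500 = -614.2500
edge 1: (19.5,13)→(19,26)  cross = 19.5·26 − 19·13 = 260.0000; (r_i+r_j)·cross = 38.5·260.0000 = 10010.0000
edge 2: (19,26)→(17.5,38)  cross = 19·38 − 17.5·26 = 267.0000; (r_i+r_j)·cross = 36.5·267.0000 = 9745.5000
edge 3: (17.5,38)→(1.5,32)  cross = 17.5·32 − 1.5·38 = 503.0000; (r_i+r_j)·cross = 19·503.0000 = 9557.0000
edge 4: (1.5,32)→(1.5,2.5)  cross = 1.5·2.5 − 1.5·32 = -44.2500; (r_i+r_j)·cross = 3·-44.2500 = -132.7500
Σcross = 956.5000 → A = |Σcross|/2 = 478.2500 mm²
Σ(r_i+r_j)·cross = 28565.5000 → first moment M = |Σ|/6 = 4760.9167
R_c = M/A = 4760.9167/478.2500 = 9.9549 mm
θ = 46° = 0.802851 rad
V = θ·R_c·A = 0.802851·9.9549·478.2500 = 3822.309 mm³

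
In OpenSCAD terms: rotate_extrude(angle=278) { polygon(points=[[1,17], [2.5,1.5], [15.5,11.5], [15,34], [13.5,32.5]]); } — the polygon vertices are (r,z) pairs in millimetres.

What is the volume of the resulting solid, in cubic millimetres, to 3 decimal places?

Profile (r,z), 5 vertices: (1,17) (2.5,1.5) (15.5,11.5) (15,34) (13.5,32.5)
edge 0: (1,17)→(2.5,1.5)  cross = 1·1.5 − 2.5·17 = -41.0000; (r_i+r_j)·cross = 3.5·-41.0000 = -143.5000
edge 1: (2.5,1.5)→(15.5,11.5)  cross = 2.5·11.5 − 15.5·1.5 = 5.5000; (r_i+r_j)·cross = 18·5.5000 = 99.0000
edge 2: (15.5,11.5)→(15,34)  cross = 15.5·34 − 15·11.5 = 354.5000; (r_i+r_j)·cross = 30.5·354.5000 = 10812.2500
edge 3: (15,34)→(13.5,32.5)  cross = 15·32.5 − 13.5·34 = 28.5000; (r_i+r_j)·cross = 28.5·28.5000 = 812.2500
edge 4: (13.5,32.5)→(1,17)  cross = 13.5·17 − 1·32.5 = 197.0000; (r_i+r_j)·cross = 14.5·197.0000 = 2856.5000
Σcross = 544.5000 → A = |Σcross|/2 = 272.2500 mm²
Σ(r_i+r_j)·cross = 14436.5000 → first moment M = |Σ|/6 = 2406.0833
R_c = M/A = 2406.0833/272.2500 = 8.8378 mm
θ = 278° = 4.852015 rad
V = θ·R_c·A = 4.852015·8.8378·272.2500 = 11674.353 mm³

Volume = 11674.353 mm³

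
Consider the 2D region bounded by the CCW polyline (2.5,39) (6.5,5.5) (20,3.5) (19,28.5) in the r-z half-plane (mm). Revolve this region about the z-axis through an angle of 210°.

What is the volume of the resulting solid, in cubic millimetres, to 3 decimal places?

Profile (r,z), 4 vertices: (2.5,39) (6.5,5.5) (20,3.5) (19,28.5)
edge 0: (2.5,39)→(6.5,5.5)  cross = 2.5·5.5 − 6.5·39 = -239.7500; (r_i+r_j)·cross = 9·-239.7500 = -2157.7500
edge 1: (6.5,5.5)→(20,3.5)  cross = 6.5·3.5 − 20·5.5 = -87.2500; (r_i+r_j)·cross = 26.5·-87.2500 = -2312.1250
edge 2: (20,3.5)→(19,28.5)  cross = 20·28.5 − 19·3.5 = 503.5000; (r_i+r_j)·cross = 39·503.5000 = 19636.5000
edge 3: (19,28.5)→(2.5,39)  cross = 19·39 − 2.5·28.5 = 669.7500; (r_i+r_j)·cross = 21.5·669.7500 = 14399.6250
Σcross = 846.2500 → A = |Σcross|/2 = 423.1250 mm²
Σ(r_i+r_j)·cross = 29566.2500 → first moment M = |Σ|/6 = 4927.7083
R_c = M/A = 4927.7083/423.1250 = 11.6460 mm
θ = 210° = 3.665191 rad
V = θ·R_c·A = 3.665191·11.6460·423.1250 = 18060.994 mm³

Volume = 18060.994 mm³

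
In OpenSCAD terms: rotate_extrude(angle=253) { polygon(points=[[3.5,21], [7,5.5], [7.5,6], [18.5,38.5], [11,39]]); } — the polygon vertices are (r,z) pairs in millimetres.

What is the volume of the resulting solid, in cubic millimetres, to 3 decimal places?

Profile (r,z), 5 vertices: (3.5,21) (7,5.5) (7.5,6) (18.5,38.5) (11,39)
edge 0: (3.5,21)→(7,5.5)  cross = 3.5·5.5 − 7·21 = -127.7500; (r_i+r_j)·cross = 10.5·-127.7500 = -1341.3750
edge 1: (7,5.5)→(7.5,6)  cross = 7·6 − 7.5·5.5 = 0.7500; (r_i+r_j)·cross = 14.5·0.7500 = 10.8750
edge 2: (7.5,6)→(18.5,38.5)  cross = 7.5·38.5 − 18.5·6 = 177.7500; (r_i+r_j)·cross = 26·177.7500 = 4621.5000
edge 3: (18.5,38.5)→(11,39)  cross = 18.5·39 − 11·38.5 = 298.0000; (r_i+r_j)·cross = 29.5·298.0000 = 8791.0000
edge 4: (11,39)→(3.5,21)  cross = 11·21 − 3.5·39 = 94.5000; (r_i+r_j)·cross = 14.5·94.5000 = 1370.2500
Σcross = 443.2500 → A = |Σcross|/2 = 221.6250 mm²
Σ(r_i+r_j)·cross = 13452.2500 → first moment M = |Σ|/6 = 2242.0417
R_c = M/A = 2242.0417/221.6250 = 10.1164 mm
θ = 253° = 4.415683 rad
V = θ·R_c·A = 4.415683·10.1164·221.6250 = 9900.145 mm³

Volume = 9900.145 mm³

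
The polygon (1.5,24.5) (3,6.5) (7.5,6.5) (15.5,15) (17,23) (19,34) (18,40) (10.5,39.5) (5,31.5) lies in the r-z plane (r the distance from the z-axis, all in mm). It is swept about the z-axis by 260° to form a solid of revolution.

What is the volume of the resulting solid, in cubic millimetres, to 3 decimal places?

Profile (r,z), 9 vertices: (1.5,24.5) (3,6.5) (7.5,6.5) (15.5,15) (17,23) (19,34) (18,40) (10.5,39.5) (5,31.5)
edge 0: (1.5,24.5)→(3,6.5)  cross = 1.5·6.5 − 3·24.5 = -63.7500; (r_i+r_j)·cross = 4.5·-63.7500 = -286.8750
edge 1: (3,6.5)→(7.5,6.5)  cross = 3·6.5 − 7.5·6.5 = -29.2500; (r_i+r_j)·cross = 10.5·-29.2500 = -307.1250
edge 2: (7.5,6.5)→(15.5,15)  cross = 7.5·15 − 15.5·6.5 = 11.7500; (r_i+r_j)·cross = 23·11.7500 = 270.2500
edge 3: (15.5,15)→(17,23)  cross = 15.5·23 − 17·15 = 101.5000; (r_i+r_j)·cross = 32.5·101.5000 = 3298.7500
edge 4: (17,23)→(19,34)  cross = 17·34 − 19·23 = 141.0000; (r_i+r_j)·cross = 36·141.0000 = 5076.0000
edge 5: (19,34)→(18,40)  cross = 19·40 − 18·34 = 148.0000; (r_i+r_j)·cross = 37·148.0000 = 5476.0000
edge 6: (18,40)→(10.5,39.5)  cross = 18·39.5 − 10.5·40 = 291.0000; (r_i+r_j)·cross = 28.5·291.0000 = 8293.5000
edge 7: (10.5,39.5)→(5,31.5)  cross = 10.5·31.5 − 5·39.5 = 133.2500; (r_i+r_j)·cross = 15.5·133.2500 = 2065.3750
edge 8: (5,31.5)→(1.5,24.5)  cross = 5·24.5 − 1.5·31.5 = 75.2500; (r_i+r_j)·cross = 6.5·75.2500 = 489.1250
Σcross = 808.7500 → A = |Σcross|/2 = 404.3750 mm²
Σ(r_i+r_j)·cross = 24375.0000 → first moment M = |Σ|/6 = 4062.5000
R_c = M/A = 4062.5000/404.3750 = 10.0464 mm
θ = 260° = 4.537856 rad
V = θ·R_c·A = 4.537856·10.0464·404.3750 = 18435.040 mm³

Volume = 18435.040 mm³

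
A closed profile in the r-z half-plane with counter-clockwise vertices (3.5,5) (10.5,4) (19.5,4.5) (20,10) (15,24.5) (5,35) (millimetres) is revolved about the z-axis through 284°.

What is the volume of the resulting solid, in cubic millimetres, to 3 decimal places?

Profile (r,z), 6 vertices: (3.5,5) (10.5,4) (19.5,4.5) (20,10) (15,24.5) (5,35)
edge 0: (3.5,5)→(10.5,4)  cross = 3.5·4 − 10.5·5 = -38.5000; (r_i+r_j)·cross = 14·-38.5000 = -539.0000
edge 1: (10.5,4)→(19.5,4.5)  cross = 10.5·4.5 − 19.5·4 = -30.7500; (r_i+r_j)·cross = 30·-30.7500 = -922.5000
edge 2: (19.5,4.5)→(20,10)  cross = 19.5·10 − 20·4.5 = 105.0000; (r_i+r_j)·cross = 39.5·105.0000 = 4147.5000
edge 3: (20,10)→(15,24.5)  cross = 20·24.5 − 15·10 = 340.0000; (r_i+r_j)·cross = 35·340.0000 = 11900.0000
edge 4: (15,24.5)→(5,35)  cross = 15·35 − 5·24.5 = 402.5000; (r_i+r_j)·cross = 20·402.5000 = 8050.0000
edge 5: (5,35)→(3.5,5)  cross = 5·5 − 3.5·35 = -97.5000; (r_i+r_j)·cross = 8.5·-97.5000 = -828.7500
Σcross = 680.7500 → A = |Σcross|/2 = 340.3750 mm²
Σ(r_i+r_j)·cross = 21807.2500 → first moment M = |Σ|/6 = 3634.5417
R_c = M/A = 3634.5417/340.3750 = 10.6781 mm
θ = 284° = 4.956735 rad
V = θ·R_c·A = 4.956735·10.6781·340.3750 = 18015.460 mm³

Volume = 18015.460 mm³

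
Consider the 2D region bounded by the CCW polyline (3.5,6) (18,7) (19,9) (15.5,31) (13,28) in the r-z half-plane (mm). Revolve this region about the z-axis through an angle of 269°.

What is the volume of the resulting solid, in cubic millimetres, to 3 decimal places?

Volume = 12002.603 mm³

Profile (r,z), 5 vertices: (3.5,6) (18,7) (19,9) (15.5,31) (13,28)
edge 0: (3.5,6)→(18,7)  cross = 3.5·7 − 18·6 = -83.5000; (r_i+r_j)·cross = 21.5·-83.5000 = -1795.2500
edge 1: (18,7)→(19,9)  cross = 18·9 − 19·7 = 29.0000; (r_i+r_j)·cross = 37·29.0000 = 1073.0000
edge 2: (19,9)→(15.5,31)  cross = 19·31 − 15.5·9 = 449.5000; (r_i+r_j)·cross = 34.5·449.5000 = 15507.7500
edge 3: (15.5,31)→(13,28)  cross = 15.5·28 − 13·31 = 31.0000; (r_i+r_j)·cross = 28.5·31.0000 = 883.5000
edge 4: (13,28)→(3.5,6)  cross = 13·6 − 3.5·28 = -20.0000; (r_i+r_j)·cross = 16.5·-20.0000 = -330.0000
Σcross = 406.0000 → A = |Σcross|/2 = 203.0000 mm²
Σ(r_i+r_j)·cross = 15339.0000 → first moment M = |Σ|/6 = 2556.5000
R_c = M/A = 2556.5000/203.0000 = 12.5936 mm
θ = 269° = 4.694936 rad
V = θ·R_c·A = 4.694936·12.5936·203.0000 = 12002.603 mm³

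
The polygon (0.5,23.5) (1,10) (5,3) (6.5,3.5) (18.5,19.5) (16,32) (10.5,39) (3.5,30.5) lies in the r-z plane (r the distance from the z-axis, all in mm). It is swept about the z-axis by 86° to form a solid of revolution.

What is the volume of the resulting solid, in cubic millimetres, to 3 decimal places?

Volume = 5340.936 mm³

Profile (r,z), 8 vertices: (0.5,23.5) (1,10) (5,3) (6.5,3.5) (18.5,19.5) (16,32) (10.5,39) (3.5,30.5)
edge 0: (0.5,23.5)→(1,10)  cross = 0.5·10 − 1·23.5 = -18.5000; (r_i+r_j)·cross = 1.5·-18.5000 = -27.7500
edge 1: (1,10)→(5,3)  cross = 1·3 − 5·10 = -47.0000; (r_i+r_j)·cross = 6·-47.0000 = -282.0000
edge 2: (5,3)→(6.5,3.5)  cross = 5·3.5 − 6.5·3 = -2.0000; (r_i+r_j)·cross = 11.5·-2.0000 = -23.0000
edge 3: (6.5,3.5)→(18.5,19.5)  cross = 6.5·19.5 − 18.5·3.5 = 62.0000; (r_i+r_j)·cross = 25·62.0000 = 1550.0000
edge 4: (18.5,19.5)→(16,32)  cross = 18.5·32 − 16·19.5 = 280.0000; (r_i+r_j)·cross = 34.5·280.0000 = 9660.0000
edge 5: (16,32)→(10.5,39)  cross = 16·39 − 10.5·32 = 288.0000; (r_i+r_j)·cross = 26.5·288.0000 = 7632.0000
edge 6: (10.5,39)→(3.5,30.5)  cross = 10.5·30.5 − 3.5·39 = 183.7500; (r_i+r_j)·cross = 14·183.7500 = 2572.5000
edge 7: (3.5,30.5)→(0.5,23.5)  cross = 3.5·23.5 − 0.5·30.5 = 67.0000; (r_i+r_j)·cross = 4·67.0000 = 268.0000
Σcross = 813.2500 → A = |Σcross|/2 = 406.6250 mm²
Σ(r_i+r_j)·cross = 21349.7500 → first moment M = |Σ|/6 = 3558.2917
R_c = M/A = 3558.2917/406.6250 = 8.7508 mm
θ = 86° = 1.500983 rad
V = θ·R_c·A = 1.500983·8.7508·406.6250 = 5340.936 mm³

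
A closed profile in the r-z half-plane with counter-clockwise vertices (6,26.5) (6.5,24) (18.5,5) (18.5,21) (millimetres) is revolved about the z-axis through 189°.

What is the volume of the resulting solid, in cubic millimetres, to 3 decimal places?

Volume = 5077.481 mm³

Profile (r,z), 4 vertices: (6,26.5) (6.5,24) (18.5,5) (18.5,21)
edge 0: (6,26.5)→(6.5,24)  cross = 6·24 − 6.5·26.5 = -28.2500; (r_i+r_j)·cross = 12.5·-28.2500 = -353.1250
edge 1: (6.5,24)→(18.5,5)  cross = 6.5·5 − 18.5·24 = -411.5000; (r_i+r_j)·cross = 25·-411.5000 = -10287.5000
edge 2: (18.5,5)→(18.5,21)  cross = 18.5·21 − 18.5·5 = 296.0000; (r_i+r_j)·cross = 37·296.0000 = 10952.0000
edge 3: (18.5,21)→(6,26.5)  cross = 18.5·26.5 − 6·21 = 364.2500; (r_i+r_j)·cross = 24.5·364.2500 = 8924.1250
Σcross = 220.5000 → A = |Σcross|/2 = 110.2500 mm²
Σ(r_i+r_j)·cross = 9235.5000 → first moment M = |Σ|/6 = 1539.2500
R_c = M/A = 1539.2500/110.2500 = 13.9615 mm
θ = 189° = 3.298672 rad
V = θ·R_c·A = 3.298672·13.9615·110.2500 = 5077.481 mm³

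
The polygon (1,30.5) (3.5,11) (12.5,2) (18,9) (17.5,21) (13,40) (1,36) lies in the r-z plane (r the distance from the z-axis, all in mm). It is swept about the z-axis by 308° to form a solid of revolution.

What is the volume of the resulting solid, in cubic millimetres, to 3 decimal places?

Volume = 23873.662 mm³

Profile (r,z), 7 vertices: (1,30.5) (3.5,11) (12.5,2) (18,9) (17.5,21) (13,40) (1,36)
edge 0: (1,30.5)→(3.5,11)  cross = 1·11 − 3.5·30.5 = -95.7500; (r_i+r_j)·cross = 4.5·-95.7500 = -430.8750
edge 1: (3.5,11)→(12.5,2)  cross = 3.5·2 − 12.5·11 = -130.5000; (r_i+r_j)·cross = 16·-130.5000 = -2088.0000
edge 2: (12.5,2)→(18,9)  cross = 12.5·9 − 18·2 = 76.5000; (r_i+r_j)·cross = 30.5·76.5000 = 2333.2500
edge 3: (18,9)→(17.5,21)  cross = 18·21 − 17.5·9 = 220.5000; (r_i+r_j)·cross = 35.5·220.5000 = 7827.7500
edge 4: (17.5,21)→(13,40)  cross = 17.5·40 − 13·21 = 427.0000; (r_i+r_j)·cross = 30.5·427.0000 = 13023.5000
edge 5: (13,40)→(1,36)  cross = 13·36 − 1·40 = 428.0000; (r_i+r_j)·cross = 14·428.0000 = 5992.0000
edge 6: (1,36)→(1,30.5)  cross = 1·30.5 − 1·36 = -5.5000; (r_i+r_j)·cross = 2·-5.5000 = -11.0000
Σcross = 920.2500 → A = |Σcross|/2 = 460.1250 mm²
Σ(r_i+r_j)·cross = 26646.6250 → first moment M = |Σ|/6 = 4441.1042
R_c = M/A = 4441.1042/460.1250 = 9.6520 mm
θ = 308° = 5.375614 rad
V = θ·R_c·A = 5.375614·9.6520·460.1250 = 23873.662 mm³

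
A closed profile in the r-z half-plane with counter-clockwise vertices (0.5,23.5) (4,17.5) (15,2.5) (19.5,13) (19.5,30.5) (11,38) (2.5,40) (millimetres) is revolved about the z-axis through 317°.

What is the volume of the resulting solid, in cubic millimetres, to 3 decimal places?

Profile (r,z), 7 vertices: (0.5,23.5) (4,17.5) (15,2.5) (19.5,13) (19.5,30.5) (11,38) (2.5,40)
edge 0: (0.5,23.5)→(4,17.5)  cross = 0.5·17.5 − 4·23.5 = -85.2500; (r_i+r_j)·cross = 4.5·-85.2500 = -383.6250
edge 1: (4,17.5)→(15,2.5)  cross = 4·2.5 − 15·17.5 = -252.5000; (r_i+r_j)·cross = 19·-252.5000 = -4797.5000
edge 2: (15,2.5)→(19.5,13)  cross = 15·13 − 19.5·2.5 = 146.2500; (r_i+r_j)·cross = 34.5·146.2500 = 5045.6250
edge 3: (19.5,13)→(19.5,30.5)  cross = 19.5·30.5 − 19.5·13 = 341.2500; (r_i+r_j)·cross = 39·341.2500 = 13308.7500
edge 4: (19.5,30.5)→(11,38)  cross = 19.5·38 − 11·30.5 = 405.5000; (r_i+r_j)·cross = 30.5·405.5000 = 12367.7500
edge 5: (11,38)→(2.5,40)  cross = 11·40 − 2.5·38 = 345.0000; (r_i+r_j)·cross = 13.5·345.0000 = 4657.5000
edge 6: (2.5,40)→(0.5,23.5)  cross = 2.5·23.5 − 0.5·40 = 38.7500; (r_i+r_j)·cross = 3·38.7500 = 116.2500
Σcross = 939.0000 → A = |Σcross|/2 = 469.5000 mm²
Σ(r_i+r_j)·cross = 30314.7500 → first moment M = |Σ|/6 = 5052.4583
R_c = M/A = 5052.4583/469.5000 = 10.7614 mm
θ = 317° = 5.532694 rad
V = θ·R_c·A = 5.532694·10.7614·469.5000 = 27953.705 mm³

Volume = 27953.705 mm³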